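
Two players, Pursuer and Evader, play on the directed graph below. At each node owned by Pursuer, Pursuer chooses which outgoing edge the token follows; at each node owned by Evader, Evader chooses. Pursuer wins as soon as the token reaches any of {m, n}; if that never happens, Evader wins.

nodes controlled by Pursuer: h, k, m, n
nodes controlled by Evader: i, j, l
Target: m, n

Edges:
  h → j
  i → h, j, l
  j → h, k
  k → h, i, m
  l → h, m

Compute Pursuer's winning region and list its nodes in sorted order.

k, m, n

A0 = {m, n}
A1: add {k} — k (Pursuer) has k→m.
A2 = A1; e.g. h (Pursuer) has no edge into A1. Fixed point.
Pursuer's winning region = {k, m, n}.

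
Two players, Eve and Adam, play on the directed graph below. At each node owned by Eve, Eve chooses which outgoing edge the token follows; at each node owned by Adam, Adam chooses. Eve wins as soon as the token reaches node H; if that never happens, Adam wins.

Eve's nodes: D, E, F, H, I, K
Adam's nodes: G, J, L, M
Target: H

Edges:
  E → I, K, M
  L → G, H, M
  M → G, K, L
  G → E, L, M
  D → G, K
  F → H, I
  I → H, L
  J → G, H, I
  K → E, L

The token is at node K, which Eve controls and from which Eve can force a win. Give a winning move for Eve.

E

A0 = {H}
A1: add {F, I} — F (Eve) has F→H; I (Eve) has I→H.
A2: add {E} — E (Eve) has E→I.
A3: add {K} — K (Eve) has K→E.
A4: add {D} — D (Eve) has D→K.
A5 = A4; e.g. G (Adam) can still go to L. Fixed point.
From K, successor E is in the attractor (rank 2); the other successor L is not.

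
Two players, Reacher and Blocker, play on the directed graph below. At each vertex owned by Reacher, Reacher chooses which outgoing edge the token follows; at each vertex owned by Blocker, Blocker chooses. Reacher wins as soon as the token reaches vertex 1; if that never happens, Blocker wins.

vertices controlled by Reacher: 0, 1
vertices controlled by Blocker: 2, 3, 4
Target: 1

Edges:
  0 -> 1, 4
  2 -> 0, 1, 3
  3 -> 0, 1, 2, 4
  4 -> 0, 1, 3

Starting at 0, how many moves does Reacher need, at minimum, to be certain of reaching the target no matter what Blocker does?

1

A0 = {1}
A1: add {0} — 0 (Reacher) has 0→1.
A2 = A1; e.g. 2 (Blocker) can still go to 3. Fixed point.
0 enters the attractor at level 1, so Reacher can force the target in 1 move from there.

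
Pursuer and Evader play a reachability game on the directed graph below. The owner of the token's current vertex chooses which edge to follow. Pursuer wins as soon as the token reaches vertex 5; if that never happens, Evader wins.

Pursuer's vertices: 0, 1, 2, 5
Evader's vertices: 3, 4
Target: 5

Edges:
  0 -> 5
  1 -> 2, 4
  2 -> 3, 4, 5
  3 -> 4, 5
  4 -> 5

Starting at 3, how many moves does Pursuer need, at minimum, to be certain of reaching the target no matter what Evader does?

A0 = {5}
A1: add {0, 2, 4} — 0 (Pursuer) has 0→5; 2 (Pursuer) has 2→5; 4 (Evader): all of {5} already in.
A2: add {1, 3} — 1 (Pursuer) has 1→2; 3 (Evader): all of {4, 5} already in.
A2 = all vertices. Fixed point.
3 enters the attractor at level 2, so Pursuer can force the target in 2 moves from there.

2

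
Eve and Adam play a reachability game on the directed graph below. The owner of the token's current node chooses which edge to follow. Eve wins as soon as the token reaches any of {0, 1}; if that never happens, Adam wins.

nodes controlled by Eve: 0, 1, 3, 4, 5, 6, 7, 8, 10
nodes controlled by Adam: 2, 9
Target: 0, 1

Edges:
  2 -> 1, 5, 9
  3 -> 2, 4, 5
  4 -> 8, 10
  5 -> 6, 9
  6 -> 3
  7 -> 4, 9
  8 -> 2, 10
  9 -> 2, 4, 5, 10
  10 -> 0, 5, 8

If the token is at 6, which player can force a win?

A0 = {0, 1}
A1: add {10} — 10 (Eve) has 10→0.
A2: add {4, 8} — 4 (Eve) has 4→10; 8 (Eve) has 8→10.
A3: add {3, 7} — 3 (Eve) has 3→4; 7 (Eve) has 7→4.
A4: add {6} — 6 (Eve) has 6→3.
6 ∈ A4, so Eve can force the target.

Eve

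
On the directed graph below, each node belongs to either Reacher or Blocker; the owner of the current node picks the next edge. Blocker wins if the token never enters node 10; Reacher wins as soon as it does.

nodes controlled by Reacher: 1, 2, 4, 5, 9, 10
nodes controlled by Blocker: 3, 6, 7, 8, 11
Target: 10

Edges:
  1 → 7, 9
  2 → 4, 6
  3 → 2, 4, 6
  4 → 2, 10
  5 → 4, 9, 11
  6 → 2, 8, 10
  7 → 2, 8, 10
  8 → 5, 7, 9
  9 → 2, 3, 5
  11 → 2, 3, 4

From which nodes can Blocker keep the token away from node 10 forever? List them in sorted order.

A0 = {10}
A1: add {4} — 4 (Reacher) has 4→10.
A2: add {2, 5} — 2 (Reacher) has 2→4; 5 (Reacher) has 5→4.
A3: add {9} — 9 (Reacher) has 9→2.
A4: add {1} — 1 (Reacher) has 1→9.
A5 = A4; e.g. 3 (Blocker) can still go to 6. Fixed point.
Reacher's attractor = {1, 2, 4, 5, 9, 10}; Blocker avoids the target exactly from the complement.

3, 6, 7, 8, 11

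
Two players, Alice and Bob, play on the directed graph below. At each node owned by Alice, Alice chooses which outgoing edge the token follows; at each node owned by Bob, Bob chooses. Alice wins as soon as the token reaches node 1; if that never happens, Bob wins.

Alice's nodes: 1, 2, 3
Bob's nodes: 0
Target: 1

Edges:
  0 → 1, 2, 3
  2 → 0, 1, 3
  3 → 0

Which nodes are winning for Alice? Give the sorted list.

A0 = {1}
A1: add {2} — 2 (Alice) has 2→1.
A2 = A1; e.g. 0 (Bob) can still go to 3. Fixed point.
Alice's winning region = {1, 2}.

1, 2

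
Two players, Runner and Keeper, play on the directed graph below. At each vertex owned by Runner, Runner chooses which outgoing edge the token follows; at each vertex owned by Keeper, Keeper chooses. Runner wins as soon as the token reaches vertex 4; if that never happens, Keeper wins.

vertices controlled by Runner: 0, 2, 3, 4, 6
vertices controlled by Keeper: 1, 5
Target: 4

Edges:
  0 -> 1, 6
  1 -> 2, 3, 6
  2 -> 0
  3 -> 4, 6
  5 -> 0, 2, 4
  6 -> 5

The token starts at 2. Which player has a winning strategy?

Keeper

A0 = {4}
A1: add {3} — 3 (Runner) has 3→4.
A2 = A1; e.g. 0 (Runner) has no edge into A1. Fixed point.
2 never enters the attractor, so Keeper can avoid the target forever.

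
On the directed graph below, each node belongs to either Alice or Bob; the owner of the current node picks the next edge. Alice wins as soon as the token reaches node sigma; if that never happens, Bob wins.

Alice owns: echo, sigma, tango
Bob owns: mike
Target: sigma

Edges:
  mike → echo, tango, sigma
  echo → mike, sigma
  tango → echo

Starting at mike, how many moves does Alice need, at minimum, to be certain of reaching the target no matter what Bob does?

3

A0 = {sigma}
A1: add {echo} — echo (Alice) has echo→sigma.
A2: add {tango} — tango (Alice) has tango→echo.
A3: add {mike} — mike (Bob): all of {echo, tango, sigma} already in.
A3 = all vertices. Fixed point.
mike enters the attractor at level 3, so Alice can force the target in 3 moves from there.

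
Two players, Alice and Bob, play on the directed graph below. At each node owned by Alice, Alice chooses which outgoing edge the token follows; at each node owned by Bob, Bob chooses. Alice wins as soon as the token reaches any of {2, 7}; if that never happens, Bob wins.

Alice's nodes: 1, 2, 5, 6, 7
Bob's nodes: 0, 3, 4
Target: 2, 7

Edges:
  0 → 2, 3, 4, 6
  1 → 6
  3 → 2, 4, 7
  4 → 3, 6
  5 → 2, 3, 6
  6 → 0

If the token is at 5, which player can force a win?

Alice

A0 = {2, 7}
A1: add {5} — 5 (Alice) has 5→2.
A2 = A1; e.g. 0 (Bob) can still go to 3. Fixed point.
5 ∈ A1, so Alice can force the target.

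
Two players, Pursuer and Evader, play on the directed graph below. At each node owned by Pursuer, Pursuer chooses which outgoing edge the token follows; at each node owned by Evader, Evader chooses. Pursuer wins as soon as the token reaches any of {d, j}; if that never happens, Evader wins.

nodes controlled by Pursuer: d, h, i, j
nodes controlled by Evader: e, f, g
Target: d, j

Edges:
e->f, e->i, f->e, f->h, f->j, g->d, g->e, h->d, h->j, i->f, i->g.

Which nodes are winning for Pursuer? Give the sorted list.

A0 = {d, j}
A1: add {h} — h (Pursuer) has h→d.
A2 = A1; e.g. e (Evader) can still go to f. Fixed point.
Pursuer's winning region = {d, h, j}.

d, h, j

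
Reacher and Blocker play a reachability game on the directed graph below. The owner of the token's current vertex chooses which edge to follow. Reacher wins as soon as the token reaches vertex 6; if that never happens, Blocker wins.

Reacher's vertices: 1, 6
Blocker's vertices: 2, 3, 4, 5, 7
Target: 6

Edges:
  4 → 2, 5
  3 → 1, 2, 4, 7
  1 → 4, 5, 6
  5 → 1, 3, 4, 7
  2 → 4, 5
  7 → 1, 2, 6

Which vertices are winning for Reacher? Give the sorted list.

A0 = {6}
A1: add {1} — 1 (Reacher) has 1→6.
A2 = A1; e.g. 2 (Blocker) can still go to 4. Fixed point.
Reacher's winning region = {1, 6}.

1, 6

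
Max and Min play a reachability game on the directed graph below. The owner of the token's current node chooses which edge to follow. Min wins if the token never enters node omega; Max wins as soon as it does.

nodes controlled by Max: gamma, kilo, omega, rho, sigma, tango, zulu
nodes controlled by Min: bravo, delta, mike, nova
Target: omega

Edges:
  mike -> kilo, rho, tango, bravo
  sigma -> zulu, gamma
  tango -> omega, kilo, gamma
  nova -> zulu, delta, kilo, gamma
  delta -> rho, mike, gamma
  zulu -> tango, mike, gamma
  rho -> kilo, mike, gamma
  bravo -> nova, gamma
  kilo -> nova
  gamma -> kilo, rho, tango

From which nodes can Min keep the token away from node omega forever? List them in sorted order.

bravo, delta, kilo, mike, nova

A0 = {omega}
A1: add {tango} — tango (Max) has tango→omega.
A2: add {gamma, zulu} — zulu (Max) has zulu→tango; gamma (Max) has gamma→tango.
A3: add {rho, sigma} — rho (Max) has rho→gamma; sigma (Max) has sigma→zulu.
A4 = A3; e.g. delta (Min) can still go to mike. Fixed point.
Max's attractor = {gamma, omega, rho, sigma, tango, zulu}; Min avoids the target exactly from the complement.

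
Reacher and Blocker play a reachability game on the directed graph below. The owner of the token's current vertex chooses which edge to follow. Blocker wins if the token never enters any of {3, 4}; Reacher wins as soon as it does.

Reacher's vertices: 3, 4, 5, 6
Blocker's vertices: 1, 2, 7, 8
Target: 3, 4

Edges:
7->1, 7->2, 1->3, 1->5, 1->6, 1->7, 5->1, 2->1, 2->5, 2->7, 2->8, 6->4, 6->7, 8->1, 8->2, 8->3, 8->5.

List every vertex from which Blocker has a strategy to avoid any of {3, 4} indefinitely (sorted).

1, 2, 5, 7, 8

A0 = {3, 4}
A1: add {6} — 6 (Reacher) has 6→4.
A2 = A1; e.g. 1 (Blocker) can still go to 5. Fixed point.
Reacher's attractor = {3, 4, 6}; Blocker avoids the target exactly from the complement.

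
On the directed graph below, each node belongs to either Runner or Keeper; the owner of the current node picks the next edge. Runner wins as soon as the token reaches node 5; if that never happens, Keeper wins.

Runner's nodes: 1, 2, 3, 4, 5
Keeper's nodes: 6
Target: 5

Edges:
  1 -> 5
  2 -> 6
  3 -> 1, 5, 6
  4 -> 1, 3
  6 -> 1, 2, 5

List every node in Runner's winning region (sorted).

A0 = {5}
A1: add {1, 3} — 1 (Runner) has 1→5; 3 (Runner) has 3→5.
A2: add {4} — 4 (Runner) has 4→1.
A3 = A2; e.g. 2 (Runner) has no edge into A2. Fixed point.
Runner's winning region = {1, 3, 4, 5}.

1, 3, 4, 5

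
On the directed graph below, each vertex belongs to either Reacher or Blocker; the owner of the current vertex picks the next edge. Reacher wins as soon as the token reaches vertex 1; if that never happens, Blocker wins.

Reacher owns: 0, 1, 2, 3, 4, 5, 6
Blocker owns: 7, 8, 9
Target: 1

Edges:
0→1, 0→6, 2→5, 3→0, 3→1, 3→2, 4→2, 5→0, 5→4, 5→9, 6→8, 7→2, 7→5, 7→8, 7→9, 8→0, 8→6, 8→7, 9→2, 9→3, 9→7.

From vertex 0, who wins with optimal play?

Reacher

A0 = {1}
A1: add {0, 3} — 0 (Reacher) has 0→1; 3 (Reacher) has 3→1.
0 ∈ A1, so Reacher can force the target.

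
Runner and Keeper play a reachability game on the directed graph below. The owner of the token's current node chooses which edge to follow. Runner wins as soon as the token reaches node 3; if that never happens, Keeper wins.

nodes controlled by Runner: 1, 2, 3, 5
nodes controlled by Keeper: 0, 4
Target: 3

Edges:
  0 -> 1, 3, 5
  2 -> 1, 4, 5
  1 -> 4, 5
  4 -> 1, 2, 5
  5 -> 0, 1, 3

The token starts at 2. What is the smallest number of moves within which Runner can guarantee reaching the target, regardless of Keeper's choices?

2

A0 = {3}
A1: add {5} — 5 (Runner) has 5→3.
A2: add {1, 2} — 1 (Runner) has 1→5; 2 (Runner) has 2→5.
2 enters the attractor at level 2, so Runner can force the target in 2 moves from there.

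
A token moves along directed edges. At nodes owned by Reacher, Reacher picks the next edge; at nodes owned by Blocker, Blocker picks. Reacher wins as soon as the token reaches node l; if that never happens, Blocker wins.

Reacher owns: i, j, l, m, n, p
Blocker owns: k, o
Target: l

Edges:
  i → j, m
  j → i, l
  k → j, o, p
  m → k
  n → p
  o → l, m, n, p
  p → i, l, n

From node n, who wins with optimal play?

A0 = {l}
A1: add {j, p} — j (Reacher) has j→l; p (Reacher) has p→l.
A2: add {i, n} — i (Reacher) has i→j; n (Reacher) has n→p.
A3 = A2; e.g. k (Blocker) can still go to o. Fixed point.
n ∈ A2, so Reacher can force the target.

Reacher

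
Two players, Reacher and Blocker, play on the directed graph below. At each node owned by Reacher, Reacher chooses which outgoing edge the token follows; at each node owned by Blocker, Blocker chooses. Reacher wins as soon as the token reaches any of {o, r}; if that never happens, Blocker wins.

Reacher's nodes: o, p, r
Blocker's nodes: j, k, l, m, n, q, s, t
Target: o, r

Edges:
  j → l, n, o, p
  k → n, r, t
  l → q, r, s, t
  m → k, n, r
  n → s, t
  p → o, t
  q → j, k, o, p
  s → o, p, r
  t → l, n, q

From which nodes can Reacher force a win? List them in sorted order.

A0 = {o, r}
A1: add {p} — p (Reacher) has p→o.
A2: add {s} — s (Blocker): all of {o, p, r} already in.
A3 = A2; e.g. j (Blocker) can still go to l. Fixed point.
Reacher's winning region = {o, p, r, s}.

o, p, r, s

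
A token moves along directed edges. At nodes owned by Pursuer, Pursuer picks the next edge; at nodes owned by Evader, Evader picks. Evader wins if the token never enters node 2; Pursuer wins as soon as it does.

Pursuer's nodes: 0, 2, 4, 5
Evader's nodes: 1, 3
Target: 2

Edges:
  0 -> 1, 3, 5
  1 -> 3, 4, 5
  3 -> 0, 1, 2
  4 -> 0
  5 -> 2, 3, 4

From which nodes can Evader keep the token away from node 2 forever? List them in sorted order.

A0 = {2}
A1: add {5} — 5 (Pursuer) has 5→2.
A2: add {0} — 0 (Pursuer) has 0→5.
A3: add {4} — 4 (Pursuer) has 4→0.
A4 = A3; e.g. 1 (Evader) can still go to 3. Fixed point.
Pursuer's attractor = {0, 2, 4, 5}; Evader avoids the target exactly from the complement.

1, 3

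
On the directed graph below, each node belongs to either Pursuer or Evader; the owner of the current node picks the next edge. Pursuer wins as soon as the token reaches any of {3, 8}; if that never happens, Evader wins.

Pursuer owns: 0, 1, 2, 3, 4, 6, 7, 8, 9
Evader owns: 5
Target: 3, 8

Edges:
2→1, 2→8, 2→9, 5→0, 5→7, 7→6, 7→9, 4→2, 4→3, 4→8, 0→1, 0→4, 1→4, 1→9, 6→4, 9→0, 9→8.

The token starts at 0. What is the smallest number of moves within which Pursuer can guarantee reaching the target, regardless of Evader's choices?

A0 = {3, 8}
A1: add {2, 4, 9} — 2 (Pursuer) has 2→8; 4 (Pursuer) has 4→3; 9 (Pursuer) has 9→8.
A2: add {0, 1, 6, 7} — 0 (Pursuer) has 0→4; 1 (Pursuer) has 1→4; 6 (Pursuer) has 6→4; 7 (Pursuer) has 7→9.
0 enters the attractor at level 2, so Pursuer can force the target in 2 moves from there.

2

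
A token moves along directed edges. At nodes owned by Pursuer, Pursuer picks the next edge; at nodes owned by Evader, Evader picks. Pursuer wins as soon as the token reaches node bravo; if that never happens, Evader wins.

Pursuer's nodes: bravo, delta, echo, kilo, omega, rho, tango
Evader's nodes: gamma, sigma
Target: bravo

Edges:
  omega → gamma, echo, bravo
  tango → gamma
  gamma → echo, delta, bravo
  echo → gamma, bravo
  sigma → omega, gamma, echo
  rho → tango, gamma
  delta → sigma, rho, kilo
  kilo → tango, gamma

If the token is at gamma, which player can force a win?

A0 = {bravo}
A1: add {echo, omega} — omega (Pursuer) has omega→bravo; echo (Pursuer) has echo→bravo.
A2 = A1; e.g. tango (Pursuer) has no edge into A1. Fixed point.
gamma never enters the attractor, so Evader can avoid the target forever.

Evader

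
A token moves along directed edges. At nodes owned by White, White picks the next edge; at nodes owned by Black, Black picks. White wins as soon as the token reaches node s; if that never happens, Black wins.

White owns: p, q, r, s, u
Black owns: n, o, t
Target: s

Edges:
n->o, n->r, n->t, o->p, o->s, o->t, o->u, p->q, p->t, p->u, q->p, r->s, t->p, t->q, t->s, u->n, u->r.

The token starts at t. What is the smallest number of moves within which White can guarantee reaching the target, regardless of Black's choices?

A0 = {s}
A1: add {r} — r (White) has r→s.
A2: add {u} — u (White) has u→r.
A3: add {p} — p (White) has p→u.
A4: add {q} — q (White) has q→p.
A5: add {t} — t (Black): all of {p, q, s} already in.
t enters the attractor at level 5, so White can force the target in 5 moves from there.

5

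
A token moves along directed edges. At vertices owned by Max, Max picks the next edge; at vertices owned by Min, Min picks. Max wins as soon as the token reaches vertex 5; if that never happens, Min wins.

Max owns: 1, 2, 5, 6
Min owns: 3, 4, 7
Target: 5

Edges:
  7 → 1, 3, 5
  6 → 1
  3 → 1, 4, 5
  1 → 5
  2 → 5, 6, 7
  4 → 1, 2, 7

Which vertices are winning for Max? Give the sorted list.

A0 = {5}
A1: add {1, 2} — 1 (Max) has 1→5; 2 (Max) has 2→5.
A2: add {6} — 6 (Max) has 6→1.
A3 = A2; e.g. 3 (Min) can still go to 4. Fixed point.
Max's winning region = {1, 2, 5, 6}.

1, 2, 5, 6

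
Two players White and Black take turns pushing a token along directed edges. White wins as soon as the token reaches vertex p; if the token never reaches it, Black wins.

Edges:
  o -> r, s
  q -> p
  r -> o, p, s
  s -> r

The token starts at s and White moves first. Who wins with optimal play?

Track states (vertex, player-to-move).
A0 = {(p,White), (p,Black)}
A1: add {(q,White), (q,Black), (r,White)}.
A2: add {(s,Black)}.
A3: add {(o,White)}.
A4 = A3; e.g. (o,Black) stays out. (s,White) never enters ⇒ Black avoids the target.

Black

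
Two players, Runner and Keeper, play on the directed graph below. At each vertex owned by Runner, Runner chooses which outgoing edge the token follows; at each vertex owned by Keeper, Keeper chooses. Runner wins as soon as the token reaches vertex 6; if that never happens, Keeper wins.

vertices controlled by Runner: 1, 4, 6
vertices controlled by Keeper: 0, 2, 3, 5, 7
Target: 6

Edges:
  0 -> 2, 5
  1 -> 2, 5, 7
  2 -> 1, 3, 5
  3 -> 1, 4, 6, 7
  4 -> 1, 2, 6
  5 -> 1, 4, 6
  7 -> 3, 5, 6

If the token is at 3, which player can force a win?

A0 = {6}
A1: add {4} — 4 (Runner) has 4→6.
A2 = A1; e.g. 0 (Keeper) can still go to 2. Fixed point.
3 never enters the attractor, so Keeper can avoid the target forever.

Keeper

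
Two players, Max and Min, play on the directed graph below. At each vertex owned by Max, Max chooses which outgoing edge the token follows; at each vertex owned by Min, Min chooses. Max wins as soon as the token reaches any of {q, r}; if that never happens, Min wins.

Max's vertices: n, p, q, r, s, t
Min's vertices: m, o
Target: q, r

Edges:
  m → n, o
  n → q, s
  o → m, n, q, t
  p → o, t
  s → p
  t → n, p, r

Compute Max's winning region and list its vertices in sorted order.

A0 = {q, r}
A1: add {n, t} — n (Max) has n→q; t (Max) has t→r.
A2: add {p} — p (Max) has p→t.
A3: add {s} — s (Max) has s→p.
A4 = A3; e.g. m (Min) can still go to o. Fixed point.
Max's winning region = {n, p, q, r, s, t}.

n, p, q, r, s, t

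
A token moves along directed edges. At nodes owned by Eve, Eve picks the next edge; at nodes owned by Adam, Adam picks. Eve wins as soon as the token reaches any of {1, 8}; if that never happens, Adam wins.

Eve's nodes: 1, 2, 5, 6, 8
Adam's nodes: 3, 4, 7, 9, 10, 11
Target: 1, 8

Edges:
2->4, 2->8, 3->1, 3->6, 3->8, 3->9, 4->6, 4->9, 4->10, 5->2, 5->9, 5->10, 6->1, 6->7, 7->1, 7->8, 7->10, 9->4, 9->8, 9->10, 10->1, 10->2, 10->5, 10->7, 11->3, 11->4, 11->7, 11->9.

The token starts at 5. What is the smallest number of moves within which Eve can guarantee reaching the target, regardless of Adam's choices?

2

A0 = {1, 8}
A1: add {2, 6} — 2 (Eve) has 2→8; 6 (Eve) has 6→1.
A2: add {5} — 5 (Eve) has 5→2.
A3 = A2; e.g. 3 (Adam) can still go to 9. Fixed point.
5 enters the attractor at level 2, so Eve can force the target in 2 moves from there.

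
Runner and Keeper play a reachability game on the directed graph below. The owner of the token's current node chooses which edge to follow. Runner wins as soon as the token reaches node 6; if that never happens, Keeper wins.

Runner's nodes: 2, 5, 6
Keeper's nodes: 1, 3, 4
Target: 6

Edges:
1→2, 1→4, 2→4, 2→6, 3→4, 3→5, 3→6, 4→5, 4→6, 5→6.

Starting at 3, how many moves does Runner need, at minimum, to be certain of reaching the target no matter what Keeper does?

A0 = {6}
A1: add {2, 5} — 2 (Runner) has 2→6; 5 (Runner) has 5→6.
A2: add {4} — 4 (Keeper): all of {5, 6} already in.
A3: add {1, 3} — 1 (Keeper): all of {2, 4} already in; 3 (Keeper): all of {4, 5, 6} already in.
A3 = all vertices. Fixed point.
3 enters the attractor at level 3, so Runner can force the target in 3 moves from there.

3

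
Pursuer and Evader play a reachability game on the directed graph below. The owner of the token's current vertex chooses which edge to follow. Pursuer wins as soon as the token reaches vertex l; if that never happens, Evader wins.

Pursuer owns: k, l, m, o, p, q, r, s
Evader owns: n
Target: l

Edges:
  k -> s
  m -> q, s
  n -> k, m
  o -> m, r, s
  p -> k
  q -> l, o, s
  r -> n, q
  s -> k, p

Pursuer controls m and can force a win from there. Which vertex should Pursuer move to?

A0 = {l}
A1: add {q} — q (Pursuer) has q→l.
A2: add {m, r} — m (Pursuer) has m→q; r (Pursuer) has r→q.
A3: add {o} — o (Pursuer) has o→m.
A4 = A3; e.g. k (Pursuer) has no edge into A3. Fixed point.
From m, successor q is in the attractor (rank 1); the other successor s is not.

q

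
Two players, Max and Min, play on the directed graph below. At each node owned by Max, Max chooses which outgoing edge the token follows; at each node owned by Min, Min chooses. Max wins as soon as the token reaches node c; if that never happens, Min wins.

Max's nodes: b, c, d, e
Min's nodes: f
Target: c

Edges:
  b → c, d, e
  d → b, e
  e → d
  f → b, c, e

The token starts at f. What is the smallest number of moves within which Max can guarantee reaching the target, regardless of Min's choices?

A0 = {c}
A1: add {b} — b (Max) has b→c.
A2: add {d} — d (Max) has d→b.
A3: add {e} — e (Max) has e→d.
A4: add {f} — f (Min): all of {b, c, e} already in.
A4 = all vertices. Fixed point.
f enters the attractor at level 4, so Max can force the target in 4 moves from there.

4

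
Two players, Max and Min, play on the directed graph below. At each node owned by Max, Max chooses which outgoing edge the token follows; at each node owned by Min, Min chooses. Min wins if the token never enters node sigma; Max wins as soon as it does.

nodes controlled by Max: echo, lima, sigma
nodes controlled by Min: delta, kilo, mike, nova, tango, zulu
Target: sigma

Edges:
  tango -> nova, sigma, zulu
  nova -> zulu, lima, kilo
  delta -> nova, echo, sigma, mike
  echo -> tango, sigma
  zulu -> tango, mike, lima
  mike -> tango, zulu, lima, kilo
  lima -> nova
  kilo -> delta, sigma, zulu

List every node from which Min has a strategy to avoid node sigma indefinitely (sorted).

A0 = {sigma}
A1: add {echo} — echo (Max) has echo→sigma.
A2 = A1; e.g. tango (Min) can still go to nova. Fixed point.
Max's attractor = {echo, sigma}; Min avoids the target exactly from the complement.

delta, kilo, lima, mike, nova, tango, zulu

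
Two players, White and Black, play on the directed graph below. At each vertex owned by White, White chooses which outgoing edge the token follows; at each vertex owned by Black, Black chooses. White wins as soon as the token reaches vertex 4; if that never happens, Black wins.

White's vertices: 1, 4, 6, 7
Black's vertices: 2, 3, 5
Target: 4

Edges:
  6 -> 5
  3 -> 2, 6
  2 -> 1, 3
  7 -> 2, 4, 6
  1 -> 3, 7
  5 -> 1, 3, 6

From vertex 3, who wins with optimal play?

Black

A0 = {4}
A1: add {7} — 7 (White) has 7→4.
A2: add {1} — 1 (White) has 1→7.
A3 = A2; e.g. 2 (Black) can still go to 3. Fixed point.
3 never enters the attractor, so Black can avoid the target forever.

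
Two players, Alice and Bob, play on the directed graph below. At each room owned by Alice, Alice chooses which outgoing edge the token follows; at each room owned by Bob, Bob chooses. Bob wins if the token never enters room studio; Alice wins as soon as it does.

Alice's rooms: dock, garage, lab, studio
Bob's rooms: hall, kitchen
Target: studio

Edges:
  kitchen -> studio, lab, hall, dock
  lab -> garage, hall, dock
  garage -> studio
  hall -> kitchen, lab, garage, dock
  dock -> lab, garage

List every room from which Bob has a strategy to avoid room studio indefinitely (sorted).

hall, kitchen

A0 = {studio}
A1: add {garage} — garage (Alice) has garage→studio.
A2: add {dock, lab} — lab (Alice) has lab→garage; dock (Alice) has dock→garage.
A3 = A2; e.g. kitchen (Bob) can still go to hall. Fixed point.
Alice's attractor = {dock, garage, lab, studio}; Bob avoids the target exactly from the complement.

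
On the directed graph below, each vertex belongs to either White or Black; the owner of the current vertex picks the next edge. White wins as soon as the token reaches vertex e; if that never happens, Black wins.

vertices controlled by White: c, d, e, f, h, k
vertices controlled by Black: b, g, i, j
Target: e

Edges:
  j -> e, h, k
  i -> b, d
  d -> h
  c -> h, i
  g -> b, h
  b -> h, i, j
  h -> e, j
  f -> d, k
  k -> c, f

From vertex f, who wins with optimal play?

A0 = {e}
A1: add {h} — h (White) has h→e.
A2: add {c, d} — c (White) has c→h; d (White) has d→h.
A3: add {f, k} — f (White) has f→d; k (White) has k→c.
f ∈ A3, so White can force the target.

White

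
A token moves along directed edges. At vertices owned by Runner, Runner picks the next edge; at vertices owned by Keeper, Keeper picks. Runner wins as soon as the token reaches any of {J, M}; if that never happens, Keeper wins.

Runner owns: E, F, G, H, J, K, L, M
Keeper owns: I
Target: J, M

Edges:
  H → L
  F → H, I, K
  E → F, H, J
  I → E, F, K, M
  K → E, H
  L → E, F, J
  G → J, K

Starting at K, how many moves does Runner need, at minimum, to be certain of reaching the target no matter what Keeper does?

A0 = {J, M}
A1: add {E, G, L} — E (Runner) has E→J; G (Runner) has G→J; L (Runner) has L→J.
A2: add {H, K} — H (Runner) has H→L; K (Runner) has K→E.
K enters the attractor at level 2, so Runner can force the target in 2 moves from there.

2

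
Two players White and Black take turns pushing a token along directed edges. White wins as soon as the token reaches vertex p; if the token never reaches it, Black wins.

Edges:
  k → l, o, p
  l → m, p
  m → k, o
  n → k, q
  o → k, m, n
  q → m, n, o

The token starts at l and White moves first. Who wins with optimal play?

White

Track states (vertex, player-to-move).
A0 = {(p,White), (p,Black)}
A1: add {(k,White), (l,White)}.
(l,White) ∈ A1 ⇒ White forces the target.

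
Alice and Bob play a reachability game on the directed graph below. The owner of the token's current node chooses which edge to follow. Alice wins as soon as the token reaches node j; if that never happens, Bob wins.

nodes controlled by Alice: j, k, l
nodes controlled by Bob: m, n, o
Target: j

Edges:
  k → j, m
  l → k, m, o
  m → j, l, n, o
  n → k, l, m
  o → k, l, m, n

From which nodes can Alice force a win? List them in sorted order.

j, k, l

A0 = {j}
A1: add {k} — k (Alice) has k→j.
A2: add {l} — l (Alice) has l→k.
A3 = A2; e.g. m (Bob) can still go to n. Fixed point.
Alice's winning region = {j, k, l}.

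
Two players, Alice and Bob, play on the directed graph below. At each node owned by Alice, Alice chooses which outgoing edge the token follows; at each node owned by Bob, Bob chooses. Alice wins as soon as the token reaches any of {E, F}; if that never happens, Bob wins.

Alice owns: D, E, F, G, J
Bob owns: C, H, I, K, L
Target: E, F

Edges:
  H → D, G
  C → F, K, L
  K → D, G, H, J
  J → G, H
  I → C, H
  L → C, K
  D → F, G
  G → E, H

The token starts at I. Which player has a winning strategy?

A0 = {E, F}
A1: add {D, G} — D (Alice) has D→F; G (Alice) has G→E.
A2: add {H, J} — H (Bob): all of {D, G} already in; J (Alice) has J→G.
A3: add {K} — K (Bob): all of {D, G, H, J} already in.
A4 = A3; e.g. C (Bob) can still go to L. Fixed point.
I never enters the attractor, so Bob can avoid the target forever.

Bob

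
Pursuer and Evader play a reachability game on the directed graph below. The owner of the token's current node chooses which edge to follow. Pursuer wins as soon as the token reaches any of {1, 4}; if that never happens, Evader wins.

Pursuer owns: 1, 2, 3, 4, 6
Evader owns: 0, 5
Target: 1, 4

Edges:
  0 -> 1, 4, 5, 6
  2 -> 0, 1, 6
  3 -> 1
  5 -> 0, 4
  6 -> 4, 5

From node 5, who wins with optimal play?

Evader

A0 = {1, 4}
A1: add {2, 3, 6} — 2 (Pursuer) has 2→1; 3 (Pursuer) has 3→1; 6 (Pursuer) has 6→4.
A2 = A1; e.g. 0 (Evader) can still go to 5. Fixed point.
5 never enters the attractor, so Evader can avoid the target forever.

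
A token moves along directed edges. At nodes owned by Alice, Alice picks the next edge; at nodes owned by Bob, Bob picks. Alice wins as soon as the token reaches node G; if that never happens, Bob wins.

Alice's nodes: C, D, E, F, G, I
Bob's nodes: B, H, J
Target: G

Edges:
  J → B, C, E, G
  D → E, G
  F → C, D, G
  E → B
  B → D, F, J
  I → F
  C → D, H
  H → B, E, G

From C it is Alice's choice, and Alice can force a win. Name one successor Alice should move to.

D

A0 = {G}
A1: add {D, F} — D (Alice) has D→G; F (Alice) has F→G.
A2: add {C, I} — C (Alice) has C→D; I (Alice) has I→F.
A3 = A2; e.g. B (Bob) can still go to J. Fixed point.
From C, successor D is in the attractor (rank 1); the other successor H is not.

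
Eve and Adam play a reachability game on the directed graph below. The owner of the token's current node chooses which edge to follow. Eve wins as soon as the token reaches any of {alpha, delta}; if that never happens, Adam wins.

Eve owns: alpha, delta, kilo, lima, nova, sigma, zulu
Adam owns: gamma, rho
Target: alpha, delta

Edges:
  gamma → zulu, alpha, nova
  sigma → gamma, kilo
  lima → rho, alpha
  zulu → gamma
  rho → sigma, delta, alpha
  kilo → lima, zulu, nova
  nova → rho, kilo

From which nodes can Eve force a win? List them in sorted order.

alpha, delta, kilo, lima, nova, rho, sigma

A0 = {alpha, delta}
A1: add {lima} — lima (Eve) has lima→alpha.
A2: add {kilo} — kilo (Eve) has kilo→lima.
A3: add {nova, sigma} — sigma (Eve) has sigma→kilo; nova (Eve) has nova→kilo.
A4: add {rho} — rho (Adam): all of {sigma, delta, alpha} already in.
A5 = A4; e.g. gamma (Adam) can still go to zulu. Fixed point.
Eve's winning region = {alpha, delta, kilo, lima, nova, rho, sigma}.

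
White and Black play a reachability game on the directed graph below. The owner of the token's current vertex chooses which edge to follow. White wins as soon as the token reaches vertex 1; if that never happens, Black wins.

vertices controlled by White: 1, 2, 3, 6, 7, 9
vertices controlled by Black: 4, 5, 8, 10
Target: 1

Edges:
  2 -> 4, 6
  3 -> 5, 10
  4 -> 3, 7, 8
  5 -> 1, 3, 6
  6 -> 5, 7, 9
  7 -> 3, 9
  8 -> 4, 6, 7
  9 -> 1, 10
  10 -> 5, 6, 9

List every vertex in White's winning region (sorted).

1, 2, 6, 7, 9

A0 = {1}
A1: add {9} — 9 (White) has 9→1.
A2: add {6, 7} — 6 (White) has 6→9; 7 (White) has 7→9.
A3: add {2} — 2 (White) has 2→6.
A4 = A3; e.g. 3 (White) has no edge into A3. Fixed point.
White's winning region = {1, 2, 6, 7, 9}.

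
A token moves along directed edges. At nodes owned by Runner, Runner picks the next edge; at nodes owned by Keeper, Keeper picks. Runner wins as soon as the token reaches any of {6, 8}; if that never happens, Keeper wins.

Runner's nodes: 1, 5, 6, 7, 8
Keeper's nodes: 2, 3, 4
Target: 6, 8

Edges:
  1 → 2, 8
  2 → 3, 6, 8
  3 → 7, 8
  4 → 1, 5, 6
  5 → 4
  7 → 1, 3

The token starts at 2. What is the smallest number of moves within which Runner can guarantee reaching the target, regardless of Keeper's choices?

A0 = {6, 8}
A1: add {1} — 1 (Runner) has 1→8.
A2: add {7} — 7 (Runner) has 7→1.
A3: add {3} — 3 (Keeper): all of {7, 8} already in.
A4: add {2} — 2 (Keeper): all of {3, 6, 8} already in.
A5 = A4; e.g. 4 (Keeper) can still go to 5. Fixed point.
2 enters the attractor at level 4, so Runner can force the target in 4 moves from there.

4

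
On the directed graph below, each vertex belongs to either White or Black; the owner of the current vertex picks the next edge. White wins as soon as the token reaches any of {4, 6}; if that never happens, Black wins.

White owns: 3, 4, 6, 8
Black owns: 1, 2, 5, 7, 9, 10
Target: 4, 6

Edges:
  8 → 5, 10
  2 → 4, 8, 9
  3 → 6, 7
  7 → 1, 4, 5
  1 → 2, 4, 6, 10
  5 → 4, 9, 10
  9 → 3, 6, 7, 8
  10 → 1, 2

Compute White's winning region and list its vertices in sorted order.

A0 = {4, 6}
A1: add {3} — 3 (White) has 3→6.
A2 = A1; e.g. 1 (Black) can still go to 2. Fixed point.
White's winning region = {3, 4, 6}.

3, 4, 6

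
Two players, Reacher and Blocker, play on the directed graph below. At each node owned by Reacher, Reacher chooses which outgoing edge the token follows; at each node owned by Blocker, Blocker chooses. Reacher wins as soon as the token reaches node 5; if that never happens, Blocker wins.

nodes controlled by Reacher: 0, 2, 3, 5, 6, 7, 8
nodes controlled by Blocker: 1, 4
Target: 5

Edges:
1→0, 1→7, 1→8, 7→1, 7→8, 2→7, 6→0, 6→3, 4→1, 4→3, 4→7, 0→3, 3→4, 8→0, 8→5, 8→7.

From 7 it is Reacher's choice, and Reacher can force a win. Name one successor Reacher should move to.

8

A0 = {5}
A1: add {8} — 8 (Reacher) has 8→5.
A2: add {7} — 7 (Reacher) has 7→8.
A3: add {2} — 2 (Reacher) has 2→7.
A4 = A3; e.g. 0 (Reacher) has no edge into A3. Fixed point.
From 7, successor 8 is in the attractor (rank 1); the other successor 1 is not.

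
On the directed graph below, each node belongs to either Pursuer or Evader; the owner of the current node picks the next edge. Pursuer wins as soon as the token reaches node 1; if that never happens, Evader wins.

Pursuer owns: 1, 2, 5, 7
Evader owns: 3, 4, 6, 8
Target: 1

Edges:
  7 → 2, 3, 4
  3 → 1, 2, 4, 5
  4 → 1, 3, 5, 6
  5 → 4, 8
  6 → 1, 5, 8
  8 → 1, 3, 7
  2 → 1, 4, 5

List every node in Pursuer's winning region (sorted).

1, 2, 7

A0 = {1}
A1: add {2} — 2 (Pursuer) has 2→1.
A2: add {7} — 7 (Pursuer) has 7→2.
A3 = A2; e.g. 3 (Evader) can still go to 4. Fixed point.
Pursuer's winning region = {1, 2, 7}.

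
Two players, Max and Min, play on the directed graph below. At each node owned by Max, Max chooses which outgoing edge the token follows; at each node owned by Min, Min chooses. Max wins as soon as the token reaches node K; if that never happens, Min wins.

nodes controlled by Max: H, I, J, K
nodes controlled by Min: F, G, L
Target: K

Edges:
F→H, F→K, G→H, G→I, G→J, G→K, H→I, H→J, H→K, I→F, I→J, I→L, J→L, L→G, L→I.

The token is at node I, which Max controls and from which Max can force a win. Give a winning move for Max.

A0 = {K}
A1: add {H} — H (Max) has H→K.
A2: add {F} — F (Min): all of {H, K} already in.
A3: add {I} — I (Max) has I→F.
A4 = A3; e.g. G (Min) can still go to J. Fixed point.
From I, successor F is in the attractor (rank 2); the other successors J, L are not.

F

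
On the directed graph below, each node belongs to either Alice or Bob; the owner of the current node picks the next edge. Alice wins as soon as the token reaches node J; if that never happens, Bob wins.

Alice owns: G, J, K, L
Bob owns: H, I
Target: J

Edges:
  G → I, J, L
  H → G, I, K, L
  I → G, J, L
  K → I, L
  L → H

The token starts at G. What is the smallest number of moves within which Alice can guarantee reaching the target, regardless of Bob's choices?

A0 = {J}
A1: add {G} — G (Alice) has G→J.
A2 = A1; e.g. H (Bob) can still go to I. Fixed point.
G enters the attractor at level 1, so Alice can force the target in 1 move from there.

1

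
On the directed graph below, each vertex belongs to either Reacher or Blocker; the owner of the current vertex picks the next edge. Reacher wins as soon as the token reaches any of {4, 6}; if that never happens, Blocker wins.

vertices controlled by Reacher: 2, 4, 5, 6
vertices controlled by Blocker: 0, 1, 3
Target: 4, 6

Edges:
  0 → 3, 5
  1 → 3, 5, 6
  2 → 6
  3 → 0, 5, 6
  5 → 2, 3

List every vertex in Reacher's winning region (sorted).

A0 = {4, 6}
A1: add {2} — 2 (Reacher) has 2→6.
A2: add {5} — 5 (Reacher) has 5→2.
A3 = A2; e.g. 0 (Blocker) can still go to 3. Fixed point.
Reacher's winning region = {2, 4, 5, 6}.

2, 4, 5, 6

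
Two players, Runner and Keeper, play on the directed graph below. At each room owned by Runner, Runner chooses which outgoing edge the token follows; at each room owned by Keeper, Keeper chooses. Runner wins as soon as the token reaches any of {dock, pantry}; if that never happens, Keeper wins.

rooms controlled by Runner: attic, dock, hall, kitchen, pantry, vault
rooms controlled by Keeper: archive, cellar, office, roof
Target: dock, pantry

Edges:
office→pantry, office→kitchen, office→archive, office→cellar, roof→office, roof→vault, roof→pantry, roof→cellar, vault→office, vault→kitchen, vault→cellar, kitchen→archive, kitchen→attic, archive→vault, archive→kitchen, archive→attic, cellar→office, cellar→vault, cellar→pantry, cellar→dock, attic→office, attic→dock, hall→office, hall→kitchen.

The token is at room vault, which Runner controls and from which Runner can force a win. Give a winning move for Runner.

A0 = {dock, pantry}
A1: add {attic} — attic (Runner) has attic→dock.
A2: add {kitchen} — kitchen (Runner) has kitchen→attic.
A3: add {hall, vault} — vault (Runner) has vault→kitchen; hall (Runner) has hall→kitchen.
A4: add {archive} — archive (Keeper): all of {vault, kitchen, attic} already in.
A5 = A4; e.g. office (Keeper) can still go to cellar. Fixed point.
From vault, successor kitchen is in the attractor (rank 2); the other successors cellar, office are not.

kitchen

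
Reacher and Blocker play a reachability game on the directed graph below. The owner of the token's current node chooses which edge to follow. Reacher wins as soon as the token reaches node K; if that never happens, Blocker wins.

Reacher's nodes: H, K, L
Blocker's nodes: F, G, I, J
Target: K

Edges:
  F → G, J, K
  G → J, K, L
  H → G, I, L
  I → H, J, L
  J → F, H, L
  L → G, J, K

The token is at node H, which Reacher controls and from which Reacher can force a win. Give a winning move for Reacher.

L

A0 = {K}
A1: add {L} — L (Reacher) has L→K.
A2: add {H} — H (Reacher) has H→L.
A3 = A2; e.g. F (Blocker) can still go to G. Fixed point.
From H, successor L is in the attractor (rank 1); the other successors G, I are not.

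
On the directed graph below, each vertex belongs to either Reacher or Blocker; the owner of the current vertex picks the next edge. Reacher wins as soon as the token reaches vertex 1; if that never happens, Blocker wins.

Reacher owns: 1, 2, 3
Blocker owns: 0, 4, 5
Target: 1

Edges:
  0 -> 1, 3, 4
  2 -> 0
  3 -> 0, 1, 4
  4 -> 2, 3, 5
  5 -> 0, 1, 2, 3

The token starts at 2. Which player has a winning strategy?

A0 = {1}
A1: add {3} — 3 (Reacher) has 3→1.
A2 = A1; e.g. 0 (Blocker) can still go to 4. Fixed point.
2 never enters the attractor, so Blocker can avoid the target forever.

Blocker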